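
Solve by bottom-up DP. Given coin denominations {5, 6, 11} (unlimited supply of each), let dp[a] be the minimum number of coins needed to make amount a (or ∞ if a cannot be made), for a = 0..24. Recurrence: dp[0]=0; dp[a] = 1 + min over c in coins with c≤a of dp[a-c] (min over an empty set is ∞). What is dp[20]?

 a  0  1  2  3  4  5  6  7  8  9 10 11 12 13 14 15 16 17 18 19 20 21 22 23 24
dp  0  -  -  -  -  1  1  -  -  -  2  1  2  -  -  3  2  2  3  -  4  3  2  3  4
(- denotes ∞ / unreachable)

4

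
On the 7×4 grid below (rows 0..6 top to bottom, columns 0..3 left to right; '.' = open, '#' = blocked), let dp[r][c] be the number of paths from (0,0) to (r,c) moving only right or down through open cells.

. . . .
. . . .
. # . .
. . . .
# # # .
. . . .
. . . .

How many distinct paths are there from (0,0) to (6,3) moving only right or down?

11

r\c   0   1   2   3
  0   1   1   1   1
  1   1   2   3   4
  2   1   0   3   7
  3   1   1   4  11
  4   0   0   0  11
  5   0   0   0  11
  6   0   0   0  11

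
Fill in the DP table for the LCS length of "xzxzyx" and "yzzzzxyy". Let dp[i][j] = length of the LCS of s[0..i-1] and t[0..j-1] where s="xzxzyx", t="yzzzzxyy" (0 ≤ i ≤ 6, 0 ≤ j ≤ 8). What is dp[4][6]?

2

   ''  y  z  z  z  z  x  y  y
''  0  0  0  0  0  0  0  0  0
 x  0  0  0  0  0  0  1  1  1
 z  0  0  1  1  1  1  1  1  1
 x  0  0  1  1  1  1  2  2  2
 z  0  0  1  2  2  2  2  2  2
 y  0  1  1  2  2  2  2  3  3
 x  0  1  1  2  2  2  3  3  3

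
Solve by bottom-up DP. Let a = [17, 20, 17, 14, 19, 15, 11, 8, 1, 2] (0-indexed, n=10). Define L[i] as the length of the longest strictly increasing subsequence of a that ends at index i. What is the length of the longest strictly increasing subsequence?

2

   i    0    1    2    3    4    5    6    7    8    9
a[i]   17   20   17   14   19   15   11    8    1    2
L[i]    1    2    1    1    2    2    1    1    1    2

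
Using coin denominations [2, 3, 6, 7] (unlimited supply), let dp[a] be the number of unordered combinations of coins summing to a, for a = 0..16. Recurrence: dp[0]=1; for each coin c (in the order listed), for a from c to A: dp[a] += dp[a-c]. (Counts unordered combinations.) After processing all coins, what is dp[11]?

4

after  coin     0     1     2     3     4     5     6     7     8     9    10    11    12    13    14    15    16
          2     1     0     1     0     1     0     1     0     1     0     1     0     1     0     1     0     1
          3     1     0     1     1     1     1     2     1     2     2     2     2     3     2     3     3     3
          6     1     0     1     1     1     1     3     1     3     3     3     3     6     3     6     6     6
          7     1     0     1     1     1     1     3     2     3     4     4     4     7     6     8     9    10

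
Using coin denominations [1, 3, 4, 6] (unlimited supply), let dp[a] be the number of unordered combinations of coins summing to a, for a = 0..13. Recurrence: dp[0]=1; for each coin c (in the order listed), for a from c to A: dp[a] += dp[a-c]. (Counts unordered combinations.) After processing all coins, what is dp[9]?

after  coin     0     1     2     3     4     5     6     7     8     9    10    11    12    13
          1     1     1     1     1     1     1     1     1     1     1     1     1     1     1
          3     1     1     1     2     2     2     3     3     3     4     4     4     5     5
          4     1     1     1     2     3     3     4     5     6     7     8     9    11    12
          6     1     1     1     2     3     3     5     6     7     9    11    12    16    18

9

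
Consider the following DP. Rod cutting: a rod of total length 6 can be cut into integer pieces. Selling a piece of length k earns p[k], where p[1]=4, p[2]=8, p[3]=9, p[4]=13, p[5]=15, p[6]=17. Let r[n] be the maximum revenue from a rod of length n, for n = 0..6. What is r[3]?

12

   n    0    1    2    3    4    5    6
r[n]    0    4    8   12   16   20   24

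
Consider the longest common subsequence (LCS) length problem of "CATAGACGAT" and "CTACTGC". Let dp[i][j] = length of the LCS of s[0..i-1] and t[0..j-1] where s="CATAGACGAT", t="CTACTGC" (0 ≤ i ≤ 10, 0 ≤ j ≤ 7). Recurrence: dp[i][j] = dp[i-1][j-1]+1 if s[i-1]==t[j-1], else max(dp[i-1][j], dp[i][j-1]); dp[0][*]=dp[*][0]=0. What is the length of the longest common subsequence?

5

   ''  C  T  A  C  T  G  C
''  0  0  0  0  0  0  0  0
 C  0  1  1  1  1  1  1  1
 A  0  1  1  2  2  2  2  2
 T  0  1  2  2  2  3  3  3
 A  0  1  2  3  3  3  3  3
 G  0  1  2  3  3  3  4  4
 A  0  1  2  3  3  3  4  4
 C  0  1  2  3  4  4  4  5
 G  0  1  2  3  4  4  5  5
 A  0  1  2  3  4  4  5  5
 T  0  1  2  3  4  5  5  5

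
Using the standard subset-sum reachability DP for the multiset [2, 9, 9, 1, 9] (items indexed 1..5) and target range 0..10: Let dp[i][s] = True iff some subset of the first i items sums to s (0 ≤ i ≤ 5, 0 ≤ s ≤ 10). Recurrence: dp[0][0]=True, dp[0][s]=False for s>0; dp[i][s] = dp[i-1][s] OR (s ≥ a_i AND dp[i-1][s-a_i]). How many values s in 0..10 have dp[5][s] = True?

6

i\s   0   1   2   3   4   5   6   7   8   9  10
  0   T   F   F   F   F   F   F   F   F   F   F
  1   T   F   T   F   F   F   F   F   F   F   F
  2   T   F   T   F   F   F   F   F   F   T   F
  3   T   F   T   F   F   F   F   F   F   T   F
  4   T   T   T   T   F   F   F   F   F   T   T
  5   T   T   T   T   F   F   F   F   F   T   T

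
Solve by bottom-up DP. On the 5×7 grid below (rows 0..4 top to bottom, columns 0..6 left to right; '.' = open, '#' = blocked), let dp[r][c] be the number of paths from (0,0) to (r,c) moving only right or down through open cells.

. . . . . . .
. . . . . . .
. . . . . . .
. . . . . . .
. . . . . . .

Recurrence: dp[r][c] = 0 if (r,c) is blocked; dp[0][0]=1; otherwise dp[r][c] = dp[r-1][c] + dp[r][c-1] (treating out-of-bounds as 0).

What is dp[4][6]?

210

r\c   0   1   2   3   4   5   6
  0   1   1   1   1   1   1   1
  1   1   2   3   4   5   6   7
  2   1   3   6  10  15  21  28
  3   1   4  10  20  35  56  84
  4   1   5  15  35  70 126 210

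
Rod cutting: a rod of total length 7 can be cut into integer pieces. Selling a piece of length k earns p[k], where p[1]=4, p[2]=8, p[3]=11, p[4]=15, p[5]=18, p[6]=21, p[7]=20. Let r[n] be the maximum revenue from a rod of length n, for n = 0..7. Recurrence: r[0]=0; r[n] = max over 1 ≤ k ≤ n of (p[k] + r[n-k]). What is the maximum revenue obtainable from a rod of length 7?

28

   n    0    1    2    3    4    5    6    7
r[n]    0    4    8   12   16   20   24   28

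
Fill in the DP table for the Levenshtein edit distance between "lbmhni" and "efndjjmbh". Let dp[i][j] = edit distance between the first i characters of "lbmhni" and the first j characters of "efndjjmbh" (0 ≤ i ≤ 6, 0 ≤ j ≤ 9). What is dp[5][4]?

5

   ''  e  f  n  d  j  j  m  b  h
''  0  1  2  3  4  5  6  7  8  9
 l  1  1  2  3  4  5  6  7  8  9
 b  2  2  2  3  4  5  6  7  7  8
 m  3  3  3  3  4  5  6  6  7  8
 h  4  4  4  4  4  5  6  7  7  7
 n  5  5  5  4  5  5  6  7  8  8
 i  6  6  6  5  5  6  6  7  8  9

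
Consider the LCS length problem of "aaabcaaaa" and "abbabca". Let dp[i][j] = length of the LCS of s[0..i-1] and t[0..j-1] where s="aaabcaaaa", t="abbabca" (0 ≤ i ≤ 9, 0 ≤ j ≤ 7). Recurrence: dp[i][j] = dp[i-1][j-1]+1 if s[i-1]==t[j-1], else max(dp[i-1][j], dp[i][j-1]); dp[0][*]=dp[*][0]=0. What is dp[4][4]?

2

   ''  a  b  b  a  b  c  a
''  0  0  0  0  0  0  0  0
 a  0  1  1  1  1  1  1  1
 a  0  1  1  1  2  2  2  2
 a  0  1  1  1  2  2  2  3
 b  0  1  2  2  2  3  3  3
 c  0  1  2  2  2  3  4  4
 a  0  1  2  2  3  3  4  5
 a  0  1  2  2  3  3  4  5
 a  0  1  2  2  3  3  4  5
 a  0  1  2  2  3  3  4  5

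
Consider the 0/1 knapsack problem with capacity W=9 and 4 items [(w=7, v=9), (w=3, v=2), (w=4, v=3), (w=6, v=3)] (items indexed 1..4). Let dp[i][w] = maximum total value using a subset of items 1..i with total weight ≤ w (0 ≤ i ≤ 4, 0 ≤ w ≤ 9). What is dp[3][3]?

2

i\w   0   1   2   3   4   5   6   7   8   9
  0   0   0   0   0   0   0   0   0   0   0
  1   0   0   0   0   0   0   0   9   9   9
  2   0   0   0   2   2   2   2   9   9   9
  3   0   0   0   2   3   3   3   9   9   9
  4   0   0   0   2   3   3   3   9   9   9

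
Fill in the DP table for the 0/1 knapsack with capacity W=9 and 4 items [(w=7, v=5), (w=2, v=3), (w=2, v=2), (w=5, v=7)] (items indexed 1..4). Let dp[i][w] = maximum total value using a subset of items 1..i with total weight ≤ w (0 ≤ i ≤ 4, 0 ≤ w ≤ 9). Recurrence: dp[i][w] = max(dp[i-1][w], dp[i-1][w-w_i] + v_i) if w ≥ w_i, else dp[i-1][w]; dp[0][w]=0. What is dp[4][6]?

7

i\w   0   1   2   3   4   5   6   7   8   9
  0   0   0   0   0   0   0   0   0   0   0
  1   0   0   0   0   0   0   0   5   5   5
  2   0   0   3   3   3   3   3   5   5   8
  3   0   0   3   3   5   5   5   5   5   8
  4   0   0   3   3   5   7   7  10  10  12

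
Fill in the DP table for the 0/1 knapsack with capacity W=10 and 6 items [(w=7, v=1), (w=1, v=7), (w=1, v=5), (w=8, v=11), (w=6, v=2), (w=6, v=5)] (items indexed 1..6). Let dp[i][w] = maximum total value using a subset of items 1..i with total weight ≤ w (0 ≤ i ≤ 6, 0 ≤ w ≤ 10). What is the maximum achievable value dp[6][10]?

i\w   0   1   2   3   4   5   6   7   8   9  10
  0   0   0   0   0   0   0   0   0   0   0   0
  1   0   0   0   0   0   0   0   1   1   1   1
  2   0   7   7   7   7   7   7   7   8   8   8
  3   0   7  12  12  12  12  12  12  12  13  13
  4   0   7  12  12  12  12  12  12  12  18  23
  5   0   7  12  12  12  12  12  12  14  18  23
  6   0   7  12  12  12  12  12  12  17  18  23

23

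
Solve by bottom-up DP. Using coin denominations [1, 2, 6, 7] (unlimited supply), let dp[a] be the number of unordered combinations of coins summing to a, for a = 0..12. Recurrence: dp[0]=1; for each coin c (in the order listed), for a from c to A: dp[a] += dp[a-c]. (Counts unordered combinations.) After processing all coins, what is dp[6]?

5

after  coin     0     1     2     3     4     5     6     7     8     9    10    11    12
          1     1     1     1     1     1     1     1     1     1     1     1     1     1
          2     1     1     2     2     3     3     4     4     5     5     6     6     7
          6     1     1     2     2     3     3     5     5     7     7     9     9    12
          7     1     1     2     2     3     3     5     6     8     9    11    12    15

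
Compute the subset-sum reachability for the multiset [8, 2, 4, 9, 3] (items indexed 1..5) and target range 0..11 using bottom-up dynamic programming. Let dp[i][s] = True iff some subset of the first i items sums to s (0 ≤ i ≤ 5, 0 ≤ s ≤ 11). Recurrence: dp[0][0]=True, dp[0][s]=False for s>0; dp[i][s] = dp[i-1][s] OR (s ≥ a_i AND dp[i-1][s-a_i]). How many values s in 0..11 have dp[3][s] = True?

i\s   0   1   2   3   4   5   6   7   8   9  10  11
  0   T   F   F   F   F   F   F   F   F   F   F   F
  1   T   F   F   F   F   F   F   F   T   F   F   F
  2   T   F   T   F   F   F   F   F   T   F   T   F
  3   T   F   T   F   T   F   T   F   T   F   T   F
  4   T   F   T   F   T   F   T   F   T   T   T   T
  5   T   F   T   T   T   T   T   T   T   T   T   T

6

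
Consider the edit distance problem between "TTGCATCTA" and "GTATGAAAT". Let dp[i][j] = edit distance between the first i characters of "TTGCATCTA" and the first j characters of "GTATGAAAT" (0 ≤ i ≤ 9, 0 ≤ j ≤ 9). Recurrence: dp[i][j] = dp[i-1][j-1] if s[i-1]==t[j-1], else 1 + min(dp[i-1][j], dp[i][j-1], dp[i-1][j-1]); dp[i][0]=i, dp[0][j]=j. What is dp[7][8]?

   ''  G  T  A  T  G  A  A  A  T
''  0  1  2  3  4  5  6  7  8  9
 T  1  1  1  2  3  4  5  6  7  8
 T  2  2  1  2  2  3  4  5  6  7
 G  3  2  2  2  3  2  3  4  5  6
 C  4  3  3  3  3  3  3  4  5  6
 A  5  4  4  3  4  4  3  3  4  5
 T  6  5  4  4  3  4  4  4  4  4
 C  7  6  5  5  4  4  5  5  5  5
 T  8  7  6  6  5  5  5  6  6  5
 A  9  8  7  6  6  6  5  5  6  6

5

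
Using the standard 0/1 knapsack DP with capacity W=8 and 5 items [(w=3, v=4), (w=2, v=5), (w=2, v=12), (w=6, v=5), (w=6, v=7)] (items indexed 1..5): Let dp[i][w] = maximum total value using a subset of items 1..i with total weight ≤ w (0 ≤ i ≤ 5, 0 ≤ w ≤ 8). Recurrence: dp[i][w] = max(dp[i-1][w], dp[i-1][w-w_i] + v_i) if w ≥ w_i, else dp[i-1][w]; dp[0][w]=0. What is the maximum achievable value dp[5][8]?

21

i\w   0   1   2   3   4   5   6   7   8
  0   0   0   0   0   0   0   0   0   0
  1   0   0   0   4   4   4   4   4   4
  2   0   0   5   5   5   9   9   9   9
  3   0   0  12  12  17  17  17  21  21
  4   0   0  12  12  17  17  17  21  21
  5   0   0  12  12  17  17  17  21  21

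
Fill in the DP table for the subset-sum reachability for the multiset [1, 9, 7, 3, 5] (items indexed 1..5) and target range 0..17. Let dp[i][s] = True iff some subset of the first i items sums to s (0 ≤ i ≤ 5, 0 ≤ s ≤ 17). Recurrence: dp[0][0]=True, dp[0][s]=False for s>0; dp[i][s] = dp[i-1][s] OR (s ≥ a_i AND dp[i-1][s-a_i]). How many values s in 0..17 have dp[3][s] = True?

i\s   0   1   2   3   4   5   6   7   8   9  10  11  12  13  14  15  16  17
  0   T   F   F   F   F   F   F   F   F   F   F   F   F   F   F   F   F   F
  1   T   T   F   F   F   F   F   F   F   F   F   F   F   F   F   F   F   F
  2   T   T   F   F   F   F   F   F   F   T   T   F   F   F   F   F   F   F
  3   T   T   F   F   F   F   F   T   T   T   T   F   F   F   F   F   T   T
  4   T   T   F   T   T   F   F   T   T   T   T   T   T   T   F   F   T   T
  5   T   T   F   T   T   T   T   T   T   T   T   T   T   T   T   T   T   T

8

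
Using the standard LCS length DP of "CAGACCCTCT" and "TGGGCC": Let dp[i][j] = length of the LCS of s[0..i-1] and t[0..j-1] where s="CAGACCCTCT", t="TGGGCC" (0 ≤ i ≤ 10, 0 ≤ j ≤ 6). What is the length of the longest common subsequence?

3

   ''  T  G  G  G  C  C
''  0  0  0  0  0  0  0
 C  0  0  0  0  0  1  1
 A  0  0  0  0  0  1  1
 G  0  0  1  1  1  1  1
 A  0  0  1  1  1  1  1
 C  0  0  1  1  1  2  2
 C  0  0  1  1  1  2  3
 C  0  0  1  1  1  2  3
 T  0  1  1  1  1  2  3
 C  0  1  1  1  1  2  3
 T  0  1  1  1  1  2  3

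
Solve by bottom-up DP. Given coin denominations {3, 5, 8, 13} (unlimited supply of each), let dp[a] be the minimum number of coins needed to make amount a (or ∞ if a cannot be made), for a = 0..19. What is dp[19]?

3

 a  0  1  2  3  4  5  6  7  8  9 10 11 12 13 14 15 16 17 18 19
dp  0  -  -  1  -  1  2  -  1  3  2  2  4  1  3  3  2  4  2  3
(- denotes ∞ / unreachable)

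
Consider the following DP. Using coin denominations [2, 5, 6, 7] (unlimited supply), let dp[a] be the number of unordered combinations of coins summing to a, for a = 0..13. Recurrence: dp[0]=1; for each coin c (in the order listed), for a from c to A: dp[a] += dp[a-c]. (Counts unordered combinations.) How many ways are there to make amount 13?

after  coin     0     1     2     3     4     5     6     7     8     9    10    11    12    13
          2     1     0     1     0     1     0     1     0     1     0     1     0     1     0
          5     1     0     1     0     1     1     1     1     1     1     2     1     2     1
          6     1     0     1     0     1     1     2     1     2     1     3     2     4     2
          7     1     0     1     0     1     1     2     2     2     2     3     3     5     4

4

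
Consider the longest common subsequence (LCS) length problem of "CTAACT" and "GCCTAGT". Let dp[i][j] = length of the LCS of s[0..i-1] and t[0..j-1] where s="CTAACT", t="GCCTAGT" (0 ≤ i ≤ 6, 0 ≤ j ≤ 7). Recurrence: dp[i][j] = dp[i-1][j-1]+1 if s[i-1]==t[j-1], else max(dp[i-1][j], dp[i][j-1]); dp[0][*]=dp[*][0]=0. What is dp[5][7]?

   ''  G  C  C  T  A  G  T
''  0  0  0  0  0  0  0  0
 C  0  0  1  1  1  1  1  1
 T  0  0  1  1  2  2  2  2
 A  0  0  1  1  2  3  3  3
 A  0  0  1  1  2  3  3  3
 C  0  0  1  2  2  3  3  3
 T  0  0  1  2  3  3  3  4

3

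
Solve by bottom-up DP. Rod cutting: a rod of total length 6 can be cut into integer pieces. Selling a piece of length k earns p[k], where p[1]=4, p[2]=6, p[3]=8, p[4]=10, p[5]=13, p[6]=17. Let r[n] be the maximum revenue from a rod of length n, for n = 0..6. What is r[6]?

24

   n    0    1    2    3    4    5    6
r[n]    0    4    8   12   16   20   24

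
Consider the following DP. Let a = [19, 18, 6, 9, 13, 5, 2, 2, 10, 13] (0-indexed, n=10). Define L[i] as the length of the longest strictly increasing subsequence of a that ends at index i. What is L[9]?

4

   i    0    1    2    3    4    5    6    7    8    9
a[i]   19   18    6    9   13    5    2    2   10   13
L[i]    1    1    1    2    3    1    1    1    3    4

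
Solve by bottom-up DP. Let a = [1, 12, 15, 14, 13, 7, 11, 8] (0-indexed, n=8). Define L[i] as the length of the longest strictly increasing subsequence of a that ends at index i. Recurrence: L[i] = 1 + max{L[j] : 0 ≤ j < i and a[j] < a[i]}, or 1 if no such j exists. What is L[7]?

   i    0    1    2    3    4    5    6    7
a[i]    1   12   15   14   13    7   11    8
L[i]    1    2    3    3    3    2    3    3

3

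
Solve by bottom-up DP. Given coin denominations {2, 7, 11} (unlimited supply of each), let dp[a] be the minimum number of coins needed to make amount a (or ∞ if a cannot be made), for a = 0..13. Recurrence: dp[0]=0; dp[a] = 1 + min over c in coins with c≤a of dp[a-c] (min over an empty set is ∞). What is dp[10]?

5

 a  0  1  2  3  4  5  6  7  8  9 10 11 12 13
dp  0  -  1  -  2  -  3  1  4  2  5  1  6  2
(- denotes ∞ / unreachable)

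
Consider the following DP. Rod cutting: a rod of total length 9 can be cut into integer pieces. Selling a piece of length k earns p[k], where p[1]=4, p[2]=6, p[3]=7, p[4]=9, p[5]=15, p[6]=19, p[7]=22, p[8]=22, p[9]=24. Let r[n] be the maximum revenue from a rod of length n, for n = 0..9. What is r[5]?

20

   n    0    1    2    3    4    5    6    7    8    9
r[n]    0    4    8   12   16   20   24   28   32   36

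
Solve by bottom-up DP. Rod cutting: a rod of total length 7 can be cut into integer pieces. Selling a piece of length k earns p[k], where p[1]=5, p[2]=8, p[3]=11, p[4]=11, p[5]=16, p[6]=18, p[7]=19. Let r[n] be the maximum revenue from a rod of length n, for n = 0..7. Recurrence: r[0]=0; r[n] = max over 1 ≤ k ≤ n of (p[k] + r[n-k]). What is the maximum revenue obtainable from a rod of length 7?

35

   n    0    1    2    3    4    5    6    7
r[n]    0    5   10   15   20   25   30   35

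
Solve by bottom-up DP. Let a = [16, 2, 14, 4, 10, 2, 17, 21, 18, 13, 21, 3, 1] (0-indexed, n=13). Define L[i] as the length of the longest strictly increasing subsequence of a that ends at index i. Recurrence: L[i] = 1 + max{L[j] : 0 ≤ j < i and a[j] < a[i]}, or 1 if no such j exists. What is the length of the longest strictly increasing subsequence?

   i    0    1    2    3    4    5    6    7    8    9   10   11   12
a[i]   16    2   14    4   10    2   17   21   18   13   21    3    1
L[i]    1    1    2    2    3    1    4    5    5    4    6    2    1

6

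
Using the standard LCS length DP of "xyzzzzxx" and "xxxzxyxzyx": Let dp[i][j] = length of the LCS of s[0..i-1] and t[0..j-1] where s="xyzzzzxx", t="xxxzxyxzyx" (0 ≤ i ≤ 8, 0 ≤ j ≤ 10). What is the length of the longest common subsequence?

4

   ''  x  x  x  z  x  y  x  z  y  x
''  0  0  0  0  0  0  0  0  0  0  0
 x  0  1  1  1  1  1  1  1  1  1  1
 y  0  1  1  1  1  1  2  2  2  2  2
 z  0  1  1  1  2  2  2  2  3  3  3
 z  0  1  1  1  2  2  2  2  3  3  3
 z  0  1  1  1  2  2  2  2  3  3  3
 z  0  1  1  1  2  2  2  2  3  3  3
 x  0  1  2  2  2  3  3  3  3  3  4
 x  0  1  2  3  3  3  3  4  4  4  4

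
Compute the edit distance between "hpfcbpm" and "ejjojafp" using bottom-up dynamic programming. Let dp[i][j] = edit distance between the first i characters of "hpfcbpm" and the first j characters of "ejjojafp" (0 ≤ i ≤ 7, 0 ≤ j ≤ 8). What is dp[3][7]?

   ''  e  j  j  o  j  a  f  p
''  0  1  2  3  4  5  6  7  8
 h  1  1  2  3  4  5  6  7  8
 p  2  2  2  3  4  5  6  7  7
 f  3  3  3  3  4  5  6  6  7
 c  4  4  4  4  4  5  6  7  7
 b  5  5  5  5  5  5  6  7  8
 p  6  6  6  6  6  6  6  7  7
 m  7  7  7  7  7  7  7  7  8

6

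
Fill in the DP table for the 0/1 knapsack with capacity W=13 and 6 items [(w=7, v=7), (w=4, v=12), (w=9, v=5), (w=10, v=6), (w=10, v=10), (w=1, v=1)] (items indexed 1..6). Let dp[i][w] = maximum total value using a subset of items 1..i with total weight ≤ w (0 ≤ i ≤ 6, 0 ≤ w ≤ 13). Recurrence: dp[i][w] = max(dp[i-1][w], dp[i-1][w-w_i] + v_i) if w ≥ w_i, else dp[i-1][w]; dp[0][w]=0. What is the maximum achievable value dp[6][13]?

i\w   0   1   2   3   4   5   6   7   8   9  10  11  12  13
  0   0   0   0   0   0   0   0   0   0   0   0   0   0   0
  1   0   0   0   0   0   0   0   7   7   7   7   7   7   7
  2   0   0   0   0  12  12  12  12  12  12  12  19  19  19
  3   0   0   0   0  12  12  12  12  12  12  12  19  19  19
  4   0   0   0   0  12  12  12  12  12  12  12  19  19  19
  5   0   0   0   0  12  12  12  12  12  12  12  19  19  19
  6   0   1   1   1  12  13  13  13  13  13  13  19  20  20

20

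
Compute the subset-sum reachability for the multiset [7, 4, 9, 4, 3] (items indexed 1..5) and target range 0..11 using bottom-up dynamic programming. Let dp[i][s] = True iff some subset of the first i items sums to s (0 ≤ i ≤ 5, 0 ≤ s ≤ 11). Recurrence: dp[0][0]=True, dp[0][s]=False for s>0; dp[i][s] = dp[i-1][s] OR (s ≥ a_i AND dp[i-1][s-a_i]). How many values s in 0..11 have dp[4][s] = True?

i\s   0   1   2   3   4   5   6   7   8   9  10  11
  0   T   F   F   F   F   F   F   F   F   F   F   F
  1   T   F   F   F   F   F   F   T   F   F   F   F
  2   T   F   F   F   T   F   F   T   F   F   F   T
  3   T   F   F   F   T   F   F   T   F   T   F   T
  4   T   F   F   F   T   F   F   T   T   T   F   T
  5   T   F   F   T   T   F   F   T   T   T   T   T

6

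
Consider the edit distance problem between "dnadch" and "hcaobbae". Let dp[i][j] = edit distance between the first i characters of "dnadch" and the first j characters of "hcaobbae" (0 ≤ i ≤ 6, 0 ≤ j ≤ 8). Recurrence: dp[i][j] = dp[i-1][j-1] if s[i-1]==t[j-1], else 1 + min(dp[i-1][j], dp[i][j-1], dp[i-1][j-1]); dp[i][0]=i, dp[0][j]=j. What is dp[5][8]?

   ''  h  c  a  o  b  b  a  e
''  0  1  2  3  4  5  6  7  8
 d  1  1  2  3  4  5  6  7  8
 n  2  2  2  3  4  5  6  7  8
 a  3  3  3  2  3  4  5  6  7
 d  4  4  4  3  3  4  5  6  7
 c  5  5  4  4  4  4  5  6  7
 h  6  5  5  5  5  5  5  6  7

7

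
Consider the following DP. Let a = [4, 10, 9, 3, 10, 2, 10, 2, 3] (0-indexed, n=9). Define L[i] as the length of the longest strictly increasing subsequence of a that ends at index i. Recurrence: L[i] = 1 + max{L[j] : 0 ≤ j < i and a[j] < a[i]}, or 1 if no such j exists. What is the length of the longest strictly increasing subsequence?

   i    0    1    2    3    4    5    6    7    8
a[i]    4   10    9    3   10    2   10    2    3
L[i]    1    2    2    1    3    1    3    1    2

3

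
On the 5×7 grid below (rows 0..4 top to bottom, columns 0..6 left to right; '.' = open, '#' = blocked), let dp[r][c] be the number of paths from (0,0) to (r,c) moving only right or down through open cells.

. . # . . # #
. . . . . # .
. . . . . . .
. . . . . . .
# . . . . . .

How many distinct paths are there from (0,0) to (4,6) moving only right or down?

r\c   0   1   2   3   4   5   6
  0   1   1   0   0   0   0   0
  1   1   2   2   2   2   0   0
  2   1   3   5   7   9   9   9
  3   1   4   9  16  25  34  43
  4   0   4  13  29  54  88 131

131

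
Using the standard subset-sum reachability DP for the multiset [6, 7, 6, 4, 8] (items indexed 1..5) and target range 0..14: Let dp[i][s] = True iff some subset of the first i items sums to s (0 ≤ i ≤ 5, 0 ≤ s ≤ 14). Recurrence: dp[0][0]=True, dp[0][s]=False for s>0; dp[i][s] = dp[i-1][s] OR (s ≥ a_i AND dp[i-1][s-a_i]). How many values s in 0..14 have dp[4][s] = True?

i\s   0   1   2   3   4   5   6   7   8   9  10  11  12  13  14
  0   T   F   F   F   F   F   F   F   F   F   F   F   F   F   F
  1   T   F   F   F   F   F   T   F   F   F   F   F   F   F   F
  2   T   F   F   F   F   F   T   T   F   F   F   F   F   T   F
  3   T   F   F   F   F   F   T   T   F   F   F   F   T   T   F
  4   T   F   F   F   T   F   T   T   F   F   T   T   T   T   F
  5   T   F   F   F   T   F   T   T   T   F   T   T   T   T   T

8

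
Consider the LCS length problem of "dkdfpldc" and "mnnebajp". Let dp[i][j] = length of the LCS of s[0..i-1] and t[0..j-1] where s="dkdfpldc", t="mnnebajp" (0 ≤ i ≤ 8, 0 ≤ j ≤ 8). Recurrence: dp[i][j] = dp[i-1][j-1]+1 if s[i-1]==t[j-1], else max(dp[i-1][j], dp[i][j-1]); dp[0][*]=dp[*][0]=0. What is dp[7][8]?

1

   ''  m  n  n  e  b  a  j  p
''  0  0  0  0  0  0  0  0  0
 d  0  0  0  0  0  0  0  0  0
 k  0  0  0  0  0  0  0  0  0
 d  0  0  0  0  0  0  0  0  0
 f  0  0  0  0  0  0  0  0  0
 p  0  0  0  0  0  0  0  0  1
 l  0  0  0  0  0  0  0  0  1
 d  0  0  0  0  0  0  0  0  1
 c  0  0  0  0  0  0  0  0  1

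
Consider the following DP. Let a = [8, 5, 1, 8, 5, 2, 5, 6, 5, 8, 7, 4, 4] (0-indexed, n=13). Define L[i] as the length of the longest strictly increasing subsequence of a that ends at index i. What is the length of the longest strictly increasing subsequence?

5

   i    0    1    2    3    4    5    6    7    8    9   10   11   12
a[i]    8    5    1    8    5    2    5    6    5    8    7    4    4
L[i]    1    1    1    2    2    2    3    4    3    5    5    3    3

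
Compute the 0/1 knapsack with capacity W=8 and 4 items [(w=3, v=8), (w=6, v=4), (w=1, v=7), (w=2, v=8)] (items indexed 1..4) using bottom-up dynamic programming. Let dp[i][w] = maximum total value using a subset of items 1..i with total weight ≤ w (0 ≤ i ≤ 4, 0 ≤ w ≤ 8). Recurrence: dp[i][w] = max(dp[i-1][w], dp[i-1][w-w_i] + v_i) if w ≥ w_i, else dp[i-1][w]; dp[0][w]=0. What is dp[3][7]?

i\w   0   1   2   3   4   5   6   7   8
  0   0   0   0   0   0   0   0   0   0
  1   0   0   0   8   8   8   8   8   8
  2   0   0   0   8   8   8   8   8   8
  3   0   7   7   8  15  15  15  15  15
  4   0   7   8  15  15  16  23  23  23

15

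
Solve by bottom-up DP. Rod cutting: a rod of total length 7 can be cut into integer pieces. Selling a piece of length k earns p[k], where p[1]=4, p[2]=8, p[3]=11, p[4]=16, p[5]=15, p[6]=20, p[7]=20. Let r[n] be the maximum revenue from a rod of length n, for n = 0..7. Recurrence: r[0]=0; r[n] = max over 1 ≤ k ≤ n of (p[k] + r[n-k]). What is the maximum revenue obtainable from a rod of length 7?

   n    0    1    2    3    4    5    6    7
r[n]    0    4    8   12   16   20   24   28

28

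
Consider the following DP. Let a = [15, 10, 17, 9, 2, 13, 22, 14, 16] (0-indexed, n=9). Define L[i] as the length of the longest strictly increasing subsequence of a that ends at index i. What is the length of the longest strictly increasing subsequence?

   i    0    1    2    3    4    5    6    7    8
a[i]   15   10   17    9    2   13   22   14   16
L[i]    1    1    2    1    1    2    3    3    4

4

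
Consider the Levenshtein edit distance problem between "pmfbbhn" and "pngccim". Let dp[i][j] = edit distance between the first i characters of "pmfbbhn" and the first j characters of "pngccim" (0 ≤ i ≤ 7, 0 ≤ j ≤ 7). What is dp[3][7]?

6

   ''  p  n  g  c  c  i  m
''  0  1  2  3  4  5  6  7
 p  1  0  1  2  3  4  5  6
 m  2  1  1  2  3  4  5  5
 f  3  2  2  2  3  4  5  6
 b  4  3  3  3  3  4  5  6
 b  5  4  4  4  4  4  5  6
 h  6  5  5  5  5  5  5  6
 n  7  6  5  6  6  6  6  6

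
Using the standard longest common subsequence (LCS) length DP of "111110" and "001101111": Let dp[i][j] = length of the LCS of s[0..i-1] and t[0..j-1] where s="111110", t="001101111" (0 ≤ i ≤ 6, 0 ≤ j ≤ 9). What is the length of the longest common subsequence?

5

   ''  0  0  1  1  0  1  1  1  1
''  0  0  0  0  0  0  0  0  0  0
 1  0  0  0  1  1  1  1  1  1  1
 1  0  0  0  1  2  2  2  2  2  2
 1  0  0  0  1  2  2  3  3  3  3
 1  0  0  0  1  2  2  3  4  4  4
 1  0  0  0  1  2  2  3  4  5  5
 0  0  1  1  1  2  3  3  4  5  5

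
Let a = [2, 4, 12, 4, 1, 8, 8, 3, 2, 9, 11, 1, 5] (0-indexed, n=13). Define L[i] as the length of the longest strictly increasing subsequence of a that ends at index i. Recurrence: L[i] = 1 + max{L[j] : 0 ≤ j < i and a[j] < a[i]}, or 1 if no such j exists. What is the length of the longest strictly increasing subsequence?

5

   i    0    1    2    3    4    5    6    7    8    9   10   11   12
a[i]    2    4   12    4    1    8    8    3    2    9   11    1    5
L[i]    1    2    3    2    1    3    3    2    2    4    5    1    3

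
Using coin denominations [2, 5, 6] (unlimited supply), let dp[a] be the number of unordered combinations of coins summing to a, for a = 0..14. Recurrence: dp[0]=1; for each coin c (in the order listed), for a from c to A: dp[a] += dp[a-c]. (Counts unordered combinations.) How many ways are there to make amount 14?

after  coin     0     1     2     3     4     5     6     7     8     9    10    11    12    13    14
          2     1     0     1     0     1     0     1     0     1     0     1     0     1     0     1
          5     1     0     1     0     1     1     1     1     1     1     2     1     2     1     2
          6     1     0     1     0     1     1     2     1     2     1     3     2     4     2     4

4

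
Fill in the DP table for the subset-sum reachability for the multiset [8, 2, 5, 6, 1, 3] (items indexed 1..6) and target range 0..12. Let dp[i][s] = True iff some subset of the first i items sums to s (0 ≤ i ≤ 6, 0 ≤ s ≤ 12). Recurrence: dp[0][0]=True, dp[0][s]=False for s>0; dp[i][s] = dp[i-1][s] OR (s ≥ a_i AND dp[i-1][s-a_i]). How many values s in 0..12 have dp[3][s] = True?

6

i\s   0   1   2   3   4   5   6   7   8   9  10  11  12
  0   T   F   F   F   F   F   F   F   F   F   F   F   F
  1   T   F   F   F   F   F   F   F   T   F   F   F   F
  2   T   F   T   F   F   F   F   F   T   F   T   F   F
  3   T   F   T   F   F   T   F   T   T   F   T   F   F
  4   T   F   T   F   F   T   T   T   T   F   T   T   F
  5   T   T   T   T   F   T   T   T   T   T   T   T   T
  6   T   T   T   T   T   T   T   T   T   T   T   T   T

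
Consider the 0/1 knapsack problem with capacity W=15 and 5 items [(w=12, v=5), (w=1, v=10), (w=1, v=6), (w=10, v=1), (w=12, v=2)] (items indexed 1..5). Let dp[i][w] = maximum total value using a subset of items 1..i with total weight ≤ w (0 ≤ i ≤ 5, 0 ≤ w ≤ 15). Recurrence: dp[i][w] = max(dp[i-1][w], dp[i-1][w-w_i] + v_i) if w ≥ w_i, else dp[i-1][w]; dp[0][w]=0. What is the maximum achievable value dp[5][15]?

21

i\w   0   1   2   3   4   5   6   7   8   9  10  11  12  13  14  15
  0   0   0   0   0   0   0   0   0   0   0   0   0   0   0   0   0
  1   0   0   0   0   0   0   0   0   0   0   0   0   5   5   5   5
  2   0  10  10  10  10  10  10  10  10  10  10  10  10  15  15  15
  3   0  10  16  16  16  16  16  16  16  16  16  16  16  16  21  21
  4   0  10  16  16  16  16  16  16  16  16  16  16  17  17  21  21
  5   0  10  16  16  16  16  16  16  16  16  16  16  17  17  21  21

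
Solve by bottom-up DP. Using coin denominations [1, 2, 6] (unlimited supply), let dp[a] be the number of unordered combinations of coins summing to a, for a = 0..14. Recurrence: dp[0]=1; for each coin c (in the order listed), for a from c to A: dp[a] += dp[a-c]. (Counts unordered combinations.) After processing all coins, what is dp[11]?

after  coin     0     1     2     3     4     5     6     7     8     9    10    11    12    13    14
          1     1     1     1     1     1     1     1     1     1     1     1     1     1     1     1
          2     1     1     2     2     3     3     4     4     5     5     6     6     7     7     8
          6     1     1     2     2     3     3     5     5     7     7     9     9    12    12    15

9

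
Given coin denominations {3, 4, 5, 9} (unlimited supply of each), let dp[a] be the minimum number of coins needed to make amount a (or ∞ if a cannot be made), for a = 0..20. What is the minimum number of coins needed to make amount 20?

 a  0  1  2  3  4  5  6  7  8  9 10 11 12 13 14 15 16 17 18 19 20
dp  0  -  -  1  1  1  2  2  2  1  2  3  2  2  2  3  3  3  2  3  4
(- denotes ∞ / unreachable)

4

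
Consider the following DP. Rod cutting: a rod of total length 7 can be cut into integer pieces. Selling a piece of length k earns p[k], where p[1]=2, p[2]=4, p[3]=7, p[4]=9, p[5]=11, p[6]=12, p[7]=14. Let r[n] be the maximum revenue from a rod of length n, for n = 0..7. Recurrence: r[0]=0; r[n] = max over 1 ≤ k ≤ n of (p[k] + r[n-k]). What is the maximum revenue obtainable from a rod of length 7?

   n    0    1    2    3    4    5    6    7
r[n]    0    2    4    7    9   11   14   16

16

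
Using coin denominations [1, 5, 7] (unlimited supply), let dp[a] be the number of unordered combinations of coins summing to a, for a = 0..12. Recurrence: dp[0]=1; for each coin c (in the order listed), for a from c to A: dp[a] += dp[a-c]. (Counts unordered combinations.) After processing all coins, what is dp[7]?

3

after  coin     0     1     2     3     4     5     6     7     8     9    10    11    12
          1     1     1     1     1     1     1     1     1     1     1     1     1     1
          5     1     1     1     1     1     2     2     2     2     2     3     3     3
          7     1     1     1     1     1     2     2     3     3     3     4     4     5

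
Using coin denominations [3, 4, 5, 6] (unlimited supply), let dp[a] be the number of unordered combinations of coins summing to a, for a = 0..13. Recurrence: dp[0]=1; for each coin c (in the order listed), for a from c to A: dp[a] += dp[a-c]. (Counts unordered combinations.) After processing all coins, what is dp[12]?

5

after  coin     0     1     2     3     4     5     6     7     8     9    10    11    12    13
          3     1     0     0     1     0     0     1     0     0     1     0     0     1     0
          4     1     0     0     1     1     0     1     1     1     1     1     1     2     1
          5     1     0     0     1     1     1     1     1     2     2     2     2     3     3
          6     1     0     0     1     1     1     2     1     2     3     3     3     5     4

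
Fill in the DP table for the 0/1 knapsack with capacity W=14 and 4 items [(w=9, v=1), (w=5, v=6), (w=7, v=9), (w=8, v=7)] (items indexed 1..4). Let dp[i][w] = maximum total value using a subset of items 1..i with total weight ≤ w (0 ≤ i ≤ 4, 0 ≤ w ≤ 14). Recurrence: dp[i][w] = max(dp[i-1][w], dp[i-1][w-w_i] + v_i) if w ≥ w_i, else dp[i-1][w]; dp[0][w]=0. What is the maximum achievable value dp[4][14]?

15

i\w   0   1   2   3   4   5   6   7   8   9  10  11  12  13  14
  0   0   0   0   0   0   0   0   0   0   0   0   0   0   0   0
  1   0   0   0   0   0   0   0   0   0   1   1   1   1   1   1
  2   0   0   0   0   0   6   6   6   6   6   6   6   6   6   7
  3   0   0   0   0   0   6   6   9   9   9   9   9  15  15  15
  4   0   0   0   0   0   6   6   9   9   9   9   9  15  15  15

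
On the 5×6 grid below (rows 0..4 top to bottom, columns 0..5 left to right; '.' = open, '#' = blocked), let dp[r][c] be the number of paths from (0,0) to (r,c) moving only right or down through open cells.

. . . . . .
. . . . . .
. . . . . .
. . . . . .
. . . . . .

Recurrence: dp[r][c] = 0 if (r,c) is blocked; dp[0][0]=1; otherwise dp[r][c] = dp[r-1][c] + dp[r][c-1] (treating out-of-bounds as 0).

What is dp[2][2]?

r\c   0   1   2   3   4   5
  0   1   1   1   1   1   1
  1   1   2   3   4   5   6
  2   1   3   6  10  15  21
  3   1   4  10  20  35  56
  4   1   5  15  35  70 126

6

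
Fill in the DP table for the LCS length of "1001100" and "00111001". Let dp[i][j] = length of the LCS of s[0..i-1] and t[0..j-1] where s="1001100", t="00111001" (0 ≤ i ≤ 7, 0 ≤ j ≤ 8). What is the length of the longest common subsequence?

6

   ''  0  0  1  1  1  0  0  1
''  0  0  0  0  0  0  0  0  0
 1  0  0  0  1  1  1  1  1  1
 0  0  1  1  1  1  1  2  2  2
 0  0  1  2  2  2  2  2  3  3
 1  0  1  2  3  3  3  3  3  4
 1  0  1  2  3  4  4  4  4  4
 0  0  1  2  3  4  4  5  5  5
 0  0  1  2  3  4  4  5  6  6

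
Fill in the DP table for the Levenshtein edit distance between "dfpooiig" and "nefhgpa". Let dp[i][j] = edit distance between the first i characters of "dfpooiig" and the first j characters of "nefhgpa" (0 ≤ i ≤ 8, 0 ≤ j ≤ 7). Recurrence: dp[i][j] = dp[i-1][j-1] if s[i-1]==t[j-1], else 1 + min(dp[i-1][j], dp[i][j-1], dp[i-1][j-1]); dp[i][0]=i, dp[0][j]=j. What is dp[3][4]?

3

   ''  n  e  f  h  g  p  a
''  0  1  2  3  4  5  6  7
 d  1  1  2  3  4  5  6  7
 f  2  2  2  2  3  4  5  6
 p  3  3  3  3  3  4  4  5
 o  4  4  4  4  4  4  5  5
 o  5  5  5  5  5  5  5  6
 i  6  6  6  6  6  6  6  6
 i  7  7  7  7  7  7  7  7
 g  8  8  8  8  8  7  8  8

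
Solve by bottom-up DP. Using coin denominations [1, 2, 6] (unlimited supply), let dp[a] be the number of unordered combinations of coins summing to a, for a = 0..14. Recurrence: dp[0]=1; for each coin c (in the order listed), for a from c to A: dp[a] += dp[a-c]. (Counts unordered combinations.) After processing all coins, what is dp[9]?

7

after  coin     0     1     2     3     4     5     6     7     8     9    10    11    12    13    14
          1     1     1     1     1     1     1     1     1     1     1     1     1     1     1     1
          2     1     1     2     2     3     3     4     4     5     5     6     6     7     7     8
          6     1     1     2     2     3     3     5     5     7     7     9     9    12    12    15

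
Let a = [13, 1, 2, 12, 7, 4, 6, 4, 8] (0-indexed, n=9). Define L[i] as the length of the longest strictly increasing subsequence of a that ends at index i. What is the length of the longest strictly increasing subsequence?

5

   i    0    1    2    3    4    5    6    7    8
a[i]   13    1    2   12    7    4    6    4    8
L[i]    1    1    2    3    3    3    4    3    5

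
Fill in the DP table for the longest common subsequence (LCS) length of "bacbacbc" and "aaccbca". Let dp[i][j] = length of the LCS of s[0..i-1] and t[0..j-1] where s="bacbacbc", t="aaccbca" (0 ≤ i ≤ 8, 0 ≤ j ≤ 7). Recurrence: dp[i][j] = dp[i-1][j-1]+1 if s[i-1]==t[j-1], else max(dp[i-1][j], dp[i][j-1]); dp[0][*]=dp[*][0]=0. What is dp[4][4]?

2

   ''  a  a  c  c  b  c  a
''  0  0  0  0  0  0  0  0
 b  0  0  0  0  0  1  1  1
 a  0  1  1  1  1  1  1  2
 c  0  1  1  2  2  2  2  2
 b  0  1  1  2  2  3  3  3
 a  0  1  2  2  2  3  3  4
 c  0  1  2  3  3  3  4  4
 b  0  1  2  3  3  4  4  4
 c  0  1  2  3  4  4  5  5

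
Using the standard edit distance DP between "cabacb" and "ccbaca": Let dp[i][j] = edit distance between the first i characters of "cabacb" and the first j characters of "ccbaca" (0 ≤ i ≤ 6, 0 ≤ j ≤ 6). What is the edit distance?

2

   ''  c  c  b  a  c  a
''  0  1  2  3  4  5  6
 c  1  0  1  2  3  4  5
 a  2  1  1  2  2  3  4
 b  3  2  2  1  2  3  4
 a  4  3  3  2  1  2  3
 c  5  4  3  3  2  1  2
 b  6  5  4  3  3  2  2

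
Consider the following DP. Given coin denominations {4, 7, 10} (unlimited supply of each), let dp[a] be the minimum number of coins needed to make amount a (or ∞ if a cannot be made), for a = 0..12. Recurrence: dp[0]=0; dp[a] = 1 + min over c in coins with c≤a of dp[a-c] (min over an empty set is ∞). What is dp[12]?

 a  0  1  2  3  4  5  6  7  8  9 10 11 12
dp  0  -  -  -  1  -  -  1  2  -  1  2  3
(- denotes ∞ / unreachable)

3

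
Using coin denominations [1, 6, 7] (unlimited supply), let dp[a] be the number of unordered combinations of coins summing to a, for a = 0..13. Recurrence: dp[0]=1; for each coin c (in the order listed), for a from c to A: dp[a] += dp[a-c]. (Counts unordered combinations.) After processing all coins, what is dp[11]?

3

after  coin     0     1     2     3     4     5     6     7     8     9    10    11    12    13
          1     1     1     1     1     1     1     1     1     1     1     1     1     1     1
          6     1     1     1     1     1     1     2     2     2     2     2     2     3     3
          7     1     1     1     1     1     1     2     3     3     3     3     3     4     5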